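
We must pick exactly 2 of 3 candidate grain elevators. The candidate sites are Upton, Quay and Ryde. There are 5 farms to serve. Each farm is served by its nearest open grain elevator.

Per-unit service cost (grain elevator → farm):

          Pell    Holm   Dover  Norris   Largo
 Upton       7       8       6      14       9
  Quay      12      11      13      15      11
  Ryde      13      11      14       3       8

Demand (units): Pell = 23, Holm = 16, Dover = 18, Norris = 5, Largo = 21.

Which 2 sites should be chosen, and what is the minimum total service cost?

Choose Upton and Ryde; total service cost 580.

With exactly 2 open, each farm uses its cheapest among the chosen.
{Upton, Ryde}: Pell→Upton 7·23=161, Holm→Upton 8·16=128, Dover→Upton 6·18=108, Norris→Ryde 3·5=15, Largo→Ryde 8·21=168. Service cost 580.
{Upton, Quay}: service cost 656
{Quay, Ryde}: service cost 869
Among all 3 size-2 choices, {Upton, Ryde} is lowest.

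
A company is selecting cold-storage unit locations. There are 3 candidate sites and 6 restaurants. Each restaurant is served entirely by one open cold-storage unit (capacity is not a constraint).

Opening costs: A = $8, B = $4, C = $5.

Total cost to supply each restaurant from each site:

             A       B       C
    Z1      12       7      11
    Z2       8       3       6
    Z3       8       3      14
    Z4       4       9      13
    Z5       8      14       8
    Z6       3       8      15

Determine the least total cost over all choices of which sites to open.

Minimum total cost: 40

For any fixed open set, each restaurant goes to its cheapest open site; total = fixed + service.
{A, B}: Z1→B 7, Z2→B 3, Z3→B 3, Z4→A 4, Z5→A 8, Z6→A 3. Service 28; fixed 12; total 40.
{A, B, C}: service 28 + fixed 17 = 45
{B, C}: Z1→B 7, Z2→B 3, Z3→B 3, Z4→B 9, Z5→C 8, Z6→B 8. Service 38; fixed 9; total 47.
{B}: service 44 + fixed 4 = 48
(All 7 nonempty subsets were checked; A and B is lowest.)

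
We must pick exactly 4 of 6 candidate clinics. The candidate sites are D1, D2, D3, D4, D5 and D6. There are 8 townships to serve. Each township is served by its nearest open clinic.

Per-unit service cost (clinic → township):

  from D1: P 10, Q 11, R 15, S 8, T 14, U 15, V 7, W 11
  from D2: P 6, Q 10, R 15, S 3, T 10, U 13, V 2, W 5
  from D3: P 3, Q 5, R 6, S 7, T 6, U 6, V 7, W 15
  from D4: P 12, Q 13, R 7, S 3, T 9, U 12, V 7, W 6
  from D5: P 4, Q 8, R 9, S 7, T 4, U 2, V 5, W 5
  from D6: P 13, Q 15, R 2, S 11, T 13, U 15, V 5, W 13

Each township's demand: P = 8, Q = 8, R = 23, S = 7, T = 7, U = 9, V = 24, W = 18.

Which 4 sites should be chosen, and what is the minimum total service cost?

Choose D2, D3, D5 and D6; total service cost 315.

With exactly 4 open, each township uses its cheapest among the chosen.
{D2, D3, D5, D6}: P→D3 3·8=24, Q→D3 5·8=40, R→D6 2·23=46, S→D2 3·7=21, T→D5 4·7=28, U→D5 2·9=18, V→D2 2·24=48, W→D2 5·18=90. Service cost 315.
{D1, D2, D5, D6}: service cost 347
{D2, D4, D5, D6}: service cost 347
Among all 15 size-4 choices, {D2, D3, D5, D6} is lowest.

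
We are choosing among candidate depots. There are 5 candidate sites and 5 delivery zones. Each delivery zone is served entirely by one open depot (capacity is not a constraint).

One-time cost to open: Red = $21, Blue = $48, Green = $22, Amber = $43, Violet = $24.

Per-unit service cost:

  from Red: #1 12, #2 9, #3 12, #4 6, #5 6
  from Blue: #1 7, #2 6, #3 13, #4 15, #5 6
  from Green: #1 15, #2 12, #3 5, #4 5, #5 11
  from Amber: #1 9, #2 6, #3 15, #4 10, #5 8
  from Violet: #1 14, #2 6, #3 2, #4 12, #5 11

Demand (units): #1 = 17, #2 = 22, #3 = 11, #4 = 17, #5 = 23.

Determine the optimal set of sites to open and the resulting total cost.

For any fixed open set, each delivery zone goes to its cheapest open site; total = fixed + service.
{Blue, Green, Violet}: #1→Blue 7·17=119, #2→Blue 6·22=132, #3→Violet 2·11=22, #4→Green 5·17=85, #5→Blue 6·23=138. Service 496; fixed 94; total 590.
{Blue, Green}: service 529 + fixed 70 = 599
{Red, Blue, Violet}: service 513 + fixed 93 = 606
{Red, Blue, Green, Amber, Violet}: service 496 + fixed 158 = 654
No other subset beats 590.

Open Blue, Green and Violet; minimum total cost 590.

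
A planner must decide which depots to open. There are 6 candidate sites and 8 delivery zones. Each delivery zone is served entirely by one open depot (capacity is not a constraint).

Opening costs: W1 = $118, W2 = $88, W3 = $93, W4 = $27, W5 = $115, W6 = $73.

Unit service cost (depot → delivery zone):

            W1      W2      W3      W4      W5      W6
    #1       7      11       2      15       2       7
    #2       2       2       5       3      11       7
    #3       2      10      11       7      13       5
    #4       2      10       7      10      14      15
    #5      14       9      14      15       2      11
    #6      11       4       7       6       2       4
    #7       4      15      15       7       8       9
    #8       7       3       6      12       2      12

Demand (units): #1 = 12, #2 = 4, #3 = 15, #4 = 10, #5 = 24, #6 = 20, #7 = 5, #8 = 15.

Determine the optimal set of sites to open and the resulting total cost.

Open W1 and W5; minimum total cost 453.

For any fixed open set, each delivery zone goes to its cheapest open site; total = fixed + service.
{W1, W5}: #1→W5 2·12=24, #2→W1 2·4=8, #3→W1 2·15=30, #4→W1 2·10=20, #5→W5 2·24=48, #6→W5 2·20=40, #7→W1 4·5=20, #8→W5 2·15=30. Service 220; fixed 233; total 453.
{W1, W4, W5}: #1→W5 2·12=24, #2→W1 2·4=8, #3→W1 2·15=30, #4→W1 2·10=20, #5→W5 2·24=48, #6→W5 2·20=40, #7→W1 4·5=20, #8→W5 2·15=30. Service 220; fixed 260; total 480.
{W1, W5, W6}: service 220 + fixed 306 = 526
{W1, W2, W3, W4, W5, W6}: #1→W3 2·12=24, #2→W1 2·4=8, #3→W1 2·15=30, #4→W1 2·10=20, #5→W5 2·24=48, #6→W5 2·20=40, #7→W1 4·5=20, #8→W5 2·15=30. Service 220; fixed 514; total 734.
No other subset beats 453.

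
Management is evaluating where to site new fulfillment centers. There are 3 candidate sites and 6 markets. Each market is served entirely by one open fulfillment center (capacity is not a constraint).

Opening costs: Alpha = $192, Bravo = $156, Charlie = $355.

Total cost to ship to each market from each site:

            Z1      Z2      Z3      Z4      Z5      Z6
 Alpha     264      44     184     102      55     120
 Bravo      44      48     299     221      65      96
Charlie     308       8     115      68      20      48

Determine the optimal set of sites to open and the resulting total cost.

For any fixed open set, each market goes to its cheapest open site; total = fixed + service.
{Bravo, Charlie}: Z1→Bravo 44, Z2→Charlie 8, Z3→Charlie 115, Z4→Charlie 68, Z5→Charlie 20, Z6→Charlie 48. Service 303; fixed 511; total 814.
{Alpha, Bravo}: service 525 + fixed 348 = 873
{Charlie}: service 567 + fixed 355 = 922
{Alpha, Bravo, Charlie}: service 303 + fixed 703 = 1006
No other subset beats 814.

Open Bravo and Charlie; minimum total cost 814.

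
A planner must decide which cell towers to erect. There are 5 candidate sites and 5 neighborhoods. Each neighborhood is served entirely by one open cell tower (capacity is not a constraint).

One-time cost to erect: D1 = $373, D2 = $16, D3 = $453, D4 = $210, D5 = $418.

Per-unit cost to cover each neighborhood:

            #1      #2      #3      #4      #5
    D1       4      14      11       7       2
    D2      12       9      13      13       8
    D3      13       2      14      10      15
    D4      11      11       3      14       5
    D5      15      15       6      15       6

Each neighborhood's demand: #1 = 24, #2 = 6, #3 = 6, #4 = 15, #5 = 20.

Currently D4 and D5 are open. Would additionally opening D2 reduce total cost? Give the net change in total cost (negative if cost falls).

Current service cost with {D4, D5}: 658.
Adding D2: each neighborhood re-picks its cheapest; new service cost 631, saving 27.
Extra fixed cost: 16. Net change = 16 − 27 = -11.
(Totals: 1286 → 1275.)

Yes — net change −11 (cost falls by 11).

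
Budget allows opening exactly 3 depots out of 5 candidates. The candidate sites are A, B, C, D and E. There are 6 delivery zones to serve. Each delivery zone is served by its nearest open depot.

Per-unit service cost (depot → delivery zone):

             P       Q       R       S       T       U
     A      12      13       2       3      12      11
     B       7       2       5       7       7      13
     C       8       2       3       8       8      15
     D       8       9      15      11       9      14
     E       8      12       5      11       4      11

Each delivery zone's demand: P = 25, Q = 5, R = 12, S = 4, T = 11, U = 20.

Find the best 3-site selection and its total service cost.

With exactly 3 open, each delivery zone uses its cheapest among the chosen.
{A, B, E}: P→B 7·25=175, Q→B 2·5=10, R→A 2·12=24, S→A 3·4=12, T→E 4·11=44, U→A 11·20=220. Service cost 485.
{A, C, E}: service cost 510
{B, C, E}: service cost 513
Among all 10 size-3 choices, {A, B, E} is lowest.

Choose A, B and E; total service cost 485.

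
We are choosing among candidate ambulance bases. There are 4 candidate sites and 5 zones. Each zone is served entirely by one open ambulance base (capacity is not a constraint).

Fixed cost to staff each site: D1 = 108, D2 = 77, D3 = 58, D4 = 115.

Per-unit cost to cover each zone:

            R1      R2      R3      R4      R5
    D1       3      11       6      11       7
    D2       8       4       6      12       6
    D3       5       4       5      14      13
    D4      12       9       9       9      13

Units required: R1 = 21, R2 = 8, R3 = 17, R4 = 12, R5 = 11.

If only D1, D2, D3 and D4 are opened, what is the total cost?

Each zone is assigned to its cheapest site among the open ones.
{D1, D2, D3, D4}: R1→D1 3·21=63, R2→D2 4·8=32, R3→D3 5·17=85, R4→D4 9·12=108, R5→D2 6·11=66. Service 354; fixed 358; total 712.

Total cost: 712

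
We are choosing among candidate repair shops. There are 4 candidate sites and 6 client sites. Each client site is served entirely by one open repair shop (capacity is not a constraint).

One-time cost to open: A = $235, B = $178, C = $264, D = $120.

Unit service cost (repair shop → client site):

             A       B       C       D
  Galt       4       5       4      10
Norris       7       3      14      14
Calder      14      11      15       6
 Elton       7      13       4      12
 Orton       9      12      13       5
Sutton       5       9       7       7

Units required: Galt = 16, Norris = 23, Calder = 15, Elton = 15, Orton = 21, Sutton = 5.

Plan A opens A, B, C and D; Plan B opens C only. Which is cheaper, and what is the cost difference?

Plan A: {A, B, C, D}: Galt→A 4·16=64, Norris→B 3·23=69, Calder→D 6·15=90, Elton→C 4·15=60, Orton→D 5·21=105, Sutton→A 5·5=25. Service 413; fixed 797; total 1210.
Plan B: {C}: Galt→C 4·16=64, Norris→C 14·23=322, Calder→C 15·15=225, Elton→C 4·15=60, Orton→C 13·21=273, Sutton→C 7·5=35. Service 979; fixed 264; total 1243.
Difference: |1210 − 1243| = 33.

Plan A is cheaper by 33.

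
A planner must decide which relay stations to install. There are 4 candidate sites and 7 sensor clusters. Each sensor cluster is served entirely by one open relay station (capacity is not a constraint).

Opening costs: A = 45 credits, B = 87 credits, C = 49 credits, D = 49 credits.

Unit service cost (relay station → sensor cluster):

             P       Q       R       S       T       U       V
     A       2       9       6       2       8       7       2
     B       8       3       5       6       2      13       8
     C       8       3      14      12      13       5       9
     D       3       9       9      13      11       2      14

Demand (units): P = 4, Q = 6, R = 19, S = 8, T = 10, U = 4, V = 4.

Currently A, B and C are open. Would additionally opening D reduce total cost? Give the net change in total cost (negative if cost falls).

No — net change +37 (cost rises by 37).

Current service cost with {A, B, C}: 185.
Adding D: each sensor cluster re-picks its cheapest; new service cost 173, saving 12.
Extra fixed cost: 49. Net change = 49 − 12 = 37.
(Totals: 366 → 403.)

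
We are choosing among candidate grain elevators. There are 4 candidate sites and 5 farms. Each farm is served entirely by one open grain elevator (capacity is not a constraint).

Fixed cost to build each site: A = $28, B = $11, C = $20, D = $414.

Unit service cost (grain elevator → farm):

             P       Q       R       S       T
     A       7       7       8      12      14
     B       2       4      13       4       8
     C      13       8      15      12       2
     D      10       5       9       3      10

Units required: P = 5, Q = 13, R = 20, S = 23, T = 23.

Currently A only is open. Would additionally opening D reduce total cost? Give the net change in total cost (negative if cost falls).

No — net change +89 (cost rises by 89).

Current service cost with {A}: 884.
Adding D: each farm re-picks its cheapest; new service cost 559, saving 325.
Extra fixed cost: 414. Net change = 414 − 325 = 89.
(Totals: 912 → 1001.)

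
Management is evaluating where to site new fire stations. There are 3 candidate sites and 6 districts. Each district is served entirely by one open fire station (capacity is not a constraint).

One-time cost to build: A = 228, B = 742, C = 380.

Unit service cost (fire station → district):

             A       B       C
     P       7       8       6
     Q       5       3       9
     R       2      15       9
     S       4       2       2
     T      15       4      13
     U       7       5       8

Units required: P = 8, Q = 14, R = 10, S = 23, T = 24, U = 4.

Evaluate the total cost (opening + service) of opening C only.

Each district is assigned to its cheapest site among the open ones.
{C}: P→C 6·8=48, Q→C 9·14=126, R→C 9·10=90, S→C 2·23=46, T→C 13·24=312, U→C 8·4=32. Service 654; fixed 380; total 1034.

Total cost: 1034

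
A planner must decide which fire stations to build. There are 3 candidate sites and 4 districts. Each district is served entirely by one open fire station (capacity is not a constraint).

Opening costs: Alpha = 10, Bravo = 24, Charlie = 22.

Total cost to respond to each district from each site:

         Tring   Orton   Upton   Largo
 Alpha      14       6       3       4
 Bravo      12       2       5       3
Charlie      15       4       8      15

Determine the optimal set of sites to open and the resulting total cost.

Open Alpha only; minimum total cost 37.

For any fixed open set, each district goes to its cheapest open site; total = fixed + service.
{Alpha}: Tring→Alpha 14, Orton→Alpha 6, Upton→Alpha 3, Largo→Alpha 4. Service 27; fixed 10; total 37.
{Bravo}: Tring→Bravo 12, Orton→Bravo 2, Upton→Bravo 5, Largo→Bravo 3. Service 22; fixed 24; total 46.
{Alpha, Bravo}: service 20 + fixed 34 = 54
{Alpha, Bravo, Charlie}: service 20 + fixed 56 = 76
(All 7 nonempty subsets were checked; Alpha only is lowest.)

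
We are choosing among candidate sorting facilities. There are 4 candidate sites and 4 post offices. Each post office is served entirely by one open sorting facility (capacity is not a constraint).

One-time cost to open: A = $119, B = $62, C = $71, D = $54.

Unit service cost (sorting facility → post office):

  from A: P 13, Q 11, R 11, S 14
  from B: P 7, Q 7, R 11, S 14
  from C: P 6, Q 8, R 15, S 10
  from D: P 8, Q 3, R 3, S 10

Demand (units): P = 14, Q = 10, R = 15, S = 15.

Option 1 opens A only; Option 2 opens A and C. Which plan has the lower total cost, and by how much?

Option 1: {A}: P→A 13·14=182, Q→A 11·10=110, R→A 11·15=165, S→A 14·15=210. Service 667; fixed 119; total 786.
Option 2: {A, C}: P→C 6·14=84, Q→C 8·10=80, R→A 11·15=165, S→C 10·15=150. Service 479; fixed 190; total 669.
Difference: |786 − 669| = 117.

Option 2 is cheaper by 117.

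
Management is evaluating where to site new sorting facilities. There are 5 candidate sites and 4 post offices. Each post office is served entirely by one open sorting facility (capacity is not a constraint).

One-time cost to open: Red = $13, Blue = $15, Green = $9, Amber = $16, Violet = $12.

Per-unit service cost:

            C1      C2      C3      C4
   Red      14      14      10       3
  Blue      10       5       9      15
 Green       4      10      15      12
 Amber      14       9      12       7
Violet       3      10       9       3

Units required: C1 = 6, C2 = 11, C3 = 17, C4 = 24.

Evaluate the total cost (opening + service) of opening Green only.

Total cost: 686

Each post office is assigned to its cheapest site among the open ones.
{Green}: C1→Green 4·6=24, C2→Green 10·11=110, C3→Green 15·17=255, C4→Green 12·24=288. Service 677; fixed 9; total 686.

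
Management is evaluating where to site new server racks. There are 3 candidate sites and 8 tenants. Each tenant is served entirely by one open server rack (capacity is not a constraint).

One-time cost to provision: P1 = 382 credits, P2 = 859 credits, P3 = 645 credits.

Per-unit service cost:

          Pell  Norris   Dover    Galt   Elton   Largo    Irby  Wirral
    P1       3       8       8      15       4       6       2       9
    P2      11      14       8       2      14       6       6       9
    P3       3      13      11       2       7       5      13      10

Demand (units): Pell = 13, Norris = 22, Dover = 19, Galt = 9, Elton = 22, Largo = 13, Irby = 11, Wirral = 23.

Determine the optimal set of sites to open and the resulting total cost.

For any fixed open set, each tenant goes to its cheapest open site; total = fixed + service.
{P1}: Pell→P1 3·13=39, Norris→P1 8·22=176, Dover→P1 8·19=152, Galt→P1 15·9=135, Elton→P1 4·22=88, Largo→P1 6·13=78, Irby→P1 2·11=22, Wirral→P1 9·23=207. Service 897; fixed 382; total 1279.
{P3}: Pell→P3 3·13=39, Norris→P3 13·22=286, Dover→P3 11·19=209, Galt→P3 2·9=18, Elton→P3 7·22=154, Largo→P3 5·13=65, Irby→P3 13·11=143, Wirral→P3 10·23=230. Service 1144; fixed 645; total 1789.
{P1, P3}: Pell→P1 3·13=39, Norris→P1 8·22=176, Dover→P1 8·19=152, Galt→P3 2·9=18, Elton→P1 4·22=88, Largo→P3 5·13=65, Irby→P1 2·11=22, Wirral→P1 9·23=207. Service 767; fixed 1027; total 1794.
{P1, P2, P3}: service 767 + fixed 1886 = 2653
No other subset beats 1279.

Open P1 only; minimum total cost 1279.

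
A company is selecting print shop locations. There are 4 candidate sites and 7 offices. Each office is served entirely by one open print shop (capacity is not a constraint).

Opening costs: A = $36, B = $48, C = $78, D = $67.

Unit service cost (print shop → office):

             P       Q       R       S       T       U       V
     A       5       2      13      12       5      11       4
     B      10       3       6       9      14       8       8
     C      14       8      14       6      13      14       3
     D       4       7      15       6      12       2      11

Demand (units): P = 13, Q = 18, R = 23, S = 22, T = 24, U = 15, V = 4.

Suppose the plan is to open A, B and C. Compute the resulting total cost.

Total cost: 785

Each office is assigned to its cheapest site among the open ones.
{A, B, C}: P→A 5·13=65, Q→A 2·18=36, R→B 6·23=138, S→C 6·22=132, T→A 5·24=120, U→B 8·15=120, V→C 3·4=12. Service 623; fixed 162; total 785.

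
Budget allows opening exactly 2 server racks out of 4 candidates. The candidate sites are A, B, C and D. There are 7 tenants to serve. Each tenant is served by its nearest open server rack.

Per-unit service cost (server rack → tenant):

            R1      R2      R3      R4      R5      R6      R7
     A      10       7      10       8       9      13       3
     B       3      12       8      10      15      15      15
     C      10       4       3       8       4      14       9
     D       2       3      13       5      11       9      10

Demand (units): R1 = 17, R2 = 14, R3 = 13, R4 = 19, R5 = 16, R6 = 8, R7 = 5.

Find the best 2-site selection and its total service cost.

Choose C and D; total service cost 391.

With exactly 2 open, each tenant uses its cheapest among the chosen.
{C, D}: R1→D 2·17=34, R2→D 3·14=42, R3→C 3·13=39, R4→D 5·19=95, R5→C 4·16=64, R6→D 9·8=72, R7→C 9·5=45. Service cost 391.
{B, C}: service cost 519
{A, D}: service cost 532
Among all 6 size-2 choices, {C, D} is lowest.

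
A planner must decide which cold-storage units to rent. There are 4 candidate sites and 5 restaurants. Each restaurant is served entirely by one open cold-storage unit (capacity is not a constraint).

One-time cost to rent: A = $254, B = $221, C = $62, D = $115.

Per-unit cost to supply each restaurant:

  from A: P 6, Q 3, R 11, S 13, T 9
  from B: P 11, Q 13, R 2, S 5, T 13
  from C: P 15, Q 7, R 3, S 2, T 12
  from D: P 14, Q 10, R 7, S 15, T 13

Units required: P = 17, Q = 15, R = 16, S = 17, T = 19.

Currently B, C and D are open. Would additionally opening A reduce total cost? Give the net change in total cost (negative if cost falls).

No — net change +52 (cost rises by 52).

Current service cost with {B, C, D}: 586.
Adding A: each restaurant re-picks its cheapest; new service cost 384, saving 202.
Extra fixed cost: 254. Net change = 254 − 202 = 52.
(Totals: 984 → 1036.)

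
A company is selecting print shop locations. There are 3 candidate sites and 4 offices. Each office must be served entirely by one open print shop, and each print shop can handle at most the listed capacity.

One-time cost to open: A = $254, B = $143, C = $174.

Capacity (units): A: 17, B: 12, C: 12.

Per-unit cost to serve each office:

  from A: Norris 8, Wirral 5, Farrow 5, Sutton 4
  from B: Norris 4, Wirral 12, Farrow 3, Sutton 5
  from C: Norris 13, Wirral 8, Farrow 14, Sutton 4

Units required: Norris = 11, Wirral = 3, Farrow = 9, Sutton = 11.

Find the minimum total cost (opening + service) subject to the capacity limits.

Minimum total cost: 719

Open {A, B, C}: Norris→B 4·11=44, Wirral→A 5·3=15, Farrow→A 5·9=45, Sutton→C 4·11=44.
Loads: A carries 12/17, B carries 11/12, C carries 11/12. Service 148; fixed 571; total 719.
Next best feasible plan costs 745.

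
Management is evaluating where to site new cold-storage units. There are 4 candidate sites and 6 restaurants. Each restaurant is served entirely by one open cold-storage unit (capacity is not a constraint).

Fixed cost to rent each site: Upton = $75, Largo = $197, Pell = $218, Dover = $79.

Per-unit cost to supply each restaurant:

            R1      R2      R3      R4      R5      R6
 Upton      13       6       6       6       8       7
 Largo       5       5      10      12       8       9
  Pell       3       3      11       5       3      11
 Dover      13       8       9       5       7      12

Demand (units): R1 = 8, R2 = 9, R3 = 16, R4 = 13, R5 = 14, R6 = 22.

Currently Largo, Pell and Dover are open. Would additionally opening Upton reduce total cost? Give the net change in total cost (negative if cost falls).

Current service cost with {Largo, Pell, Dover}: 500.
Adding Upton: each restaurant re-picks its cheapest; new service cost 408, saving 92.
Extra fixed cost: 75. Net change = 75 − 92 = -17.
(Totals: 994 → 977.)

Yes — net change −17 (cost falls by 17).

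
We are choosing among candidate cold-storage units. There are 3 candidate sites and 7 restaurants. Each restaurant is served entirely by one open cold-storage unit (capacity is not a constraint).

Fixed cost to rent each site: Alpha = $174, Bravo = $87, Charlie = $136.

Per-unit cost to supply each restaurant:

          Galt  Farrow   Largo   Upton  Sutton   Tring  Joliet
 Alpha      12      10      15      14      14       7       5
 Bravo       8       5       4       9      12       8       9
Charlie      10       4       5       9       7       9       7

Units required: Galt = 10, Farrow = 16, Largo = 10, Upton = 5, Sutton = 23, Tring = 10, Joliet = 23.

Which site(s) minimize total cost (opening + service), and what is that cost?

For any fixed open set, each restaurant goes to its cheapest open site; total = fixed + service.
{Charlie}: Galt→Charlie 10·10=100, Farrow→Charlie 4·16=64, Largo→Charlie 5·10=50, Upton→Charlie 9·5=45, Sutton→Charlie 7·23=161, Tring→Charlie 9·10=90, Joliet→Charlie 7·23=161. Service 671; fixed 136; total 807.
{Bravo, Charlie}: service 631 + fixed 223 = 854
{Bravo}: service 808 + fixed 87 = 895
{Alpha, Bravo, Charlie}: service 575 + fixed 397 = 972
(All 7 nonempty subsets were checked; Charlie only is lowest.)

Open Charlie only; minimum total cost 807.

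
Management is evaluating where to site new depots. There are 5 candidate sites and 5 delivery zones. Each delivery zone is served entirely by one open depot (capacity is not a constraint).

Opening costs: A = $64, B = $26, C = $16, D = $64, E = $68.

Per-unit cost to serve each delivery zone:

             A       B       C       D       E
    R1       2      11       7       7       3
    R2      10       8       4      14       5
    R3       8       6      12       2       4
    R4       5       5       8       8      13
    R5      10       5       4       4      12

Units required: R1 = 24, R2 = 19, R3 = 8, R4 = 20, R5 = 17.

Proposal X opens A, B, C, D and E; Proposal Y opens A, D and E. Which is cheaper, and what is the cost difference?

Proposal Y is cheaper by 23.

Proposal X: {A, B, C, D, E}: R1→A 2·24=48, R2→C 4·19=76, R3→D 2·8=16, R4→A 5·20=100, R5→C 4·17=68. Service 308; fixed 238; total 546.
Proposal Y: {A, D, E}: R1→A 2·24=48, R2→E 5·19=95, R3→D 2·8=16, R4→A 5·20=100, R5→D 4·17=68. Service 327; fixed 196; total 523.
Difference: |546 − 523| = 23.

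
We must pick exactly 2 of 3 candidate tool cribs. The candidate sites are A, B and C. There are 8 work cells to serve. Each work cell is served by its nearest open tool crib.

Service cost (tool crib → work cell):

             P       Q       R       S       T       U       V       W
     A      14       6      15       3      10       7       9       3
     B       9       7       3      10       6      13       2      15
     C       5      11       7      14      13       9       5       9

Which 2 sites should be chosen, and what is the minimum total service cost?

With exactly 2 open, each work cell uses its cheapest among the chosen.
{A, B}: P→B 9, Q→A 6, R→B 3, S→A 3, T→B 6, U→A 7, V→B 2, W→A 3. Service cost 39.
{A, C}: service cost 46
{B, C}: service cost 51
Among all 3 size-2 choices, {A, B} is lowest.

Choose A and B; total service cost 39.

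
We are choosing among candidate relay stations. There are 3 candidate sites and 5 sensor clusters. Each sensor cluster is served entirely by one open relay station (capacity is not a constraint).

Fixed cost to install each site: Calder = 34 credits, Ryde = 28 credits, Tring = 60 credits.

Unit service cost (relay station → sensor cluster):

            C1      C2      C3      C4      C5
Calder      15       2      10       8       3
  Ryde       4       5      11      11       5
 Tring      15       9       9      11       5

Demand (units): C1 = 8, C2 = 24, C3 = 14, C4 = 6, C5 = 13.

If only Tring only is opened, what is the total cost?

Each sensor cluster is assigned to its cheapest site among the open ones.
{Tring}: C1→Tring 15·8=120, C2→Tring 9·24=216, C3→Tring 9·14=126, C4→Tring 11·6=66, C5→Tring 5·13=65. Service 593; fixed 60; total 653.

Total cost: 653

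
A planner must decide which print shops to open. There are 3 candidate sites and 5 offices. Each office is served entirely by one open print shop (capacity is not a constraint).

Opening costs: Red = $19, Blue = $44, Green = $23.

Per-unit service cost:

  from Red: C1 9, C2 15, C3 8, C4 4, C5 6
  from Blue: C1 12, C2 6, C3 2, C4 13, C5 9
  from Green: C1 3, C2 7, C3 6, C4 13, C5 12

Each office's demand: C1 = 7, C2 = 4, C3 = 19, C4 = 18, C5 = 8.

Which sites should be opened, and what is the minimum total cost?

For any fixed open set, each office goes to its cheapest open site; total = fixed + service.
{Red, Blue, Green}: C1→Green 3·7=21, C2→Blue 6·4=24, C3→Blue 2·19=38, C4→Red 4·18=72, C5→Red 6·8=48. Service 203; fixed 86; total 289.
{Red, Blue}: C1→Red 9·7=63, C2→Blue 6·4=24, C3→Blue 2·19=38, C4→Red 4·18=72, C5→Red 6·8=48. Service 245; fixed 63; total 308.
{Red, Green}: C1→Green 3·7=21, C2→Green 7·4=28, C3→Green 6·19=114, C4→Red 4·18=72, C5→Red 6·8=48. Service 283; fixed 42; total 325.
{Red}: service 395 + fixed 19 = 414
No other subset beats 289.

Open Red, Blue and Green; minimum total cost 289.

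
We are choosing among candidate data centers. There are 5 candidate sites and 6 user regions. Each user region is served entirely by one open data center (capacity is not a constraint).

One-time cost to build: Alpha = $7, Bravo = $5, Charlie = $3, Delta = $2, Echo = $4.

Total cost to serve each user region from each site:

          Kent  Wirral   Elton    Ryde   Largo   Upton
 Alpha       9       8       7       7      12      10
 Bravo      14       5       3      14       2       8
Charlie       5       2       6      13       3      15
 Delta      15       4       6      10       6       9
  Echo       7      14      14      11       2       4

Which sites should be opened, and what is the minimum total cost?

Open Charlie and Echo; minimum total cost 37.

For any fixed open set, each user region goes to its cheapest open site; total = fixed + service.
{Charlie, Echo}: Kent→Charlie 5, Wirral→Charlie 2, Elton→Charlie 6, Ryde→Echo 11, Largo→Echo 2, Upton→Echo 4. Service 30; fixed 7; total 37.
{Charlie, Delta, Echo}: Kent→Charlie 5, Wirral→Charlie 2, Elton→Charlie 6, Ryde→Delta 10, Largo→Echo 2, Upton→Echo 4. Service 29; fixed 9; total 38.
{Bravo, Charlie, Echo}: service 27 + fixed 12 = 39
{Alpha, Bravo, Charlie, Delta, Echo}: service 23 + fixed 21 = 44
No other subset beats 37.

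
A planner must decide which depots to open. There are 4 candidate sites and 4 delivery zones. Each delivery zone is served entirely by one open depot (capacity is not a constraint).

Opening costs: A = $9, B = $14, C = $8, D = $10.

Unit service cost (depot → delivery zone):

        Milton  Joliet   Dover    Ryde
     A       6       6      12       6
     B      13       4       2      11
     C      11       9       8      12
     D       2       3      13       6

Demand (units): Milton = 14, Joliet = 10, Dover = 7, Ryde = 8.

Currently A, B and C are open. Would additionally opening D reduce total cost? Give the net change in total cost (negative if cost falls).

Current service cost with {A, B, C}: 186.
Adding D: each delivery zone re-picks its cheapest; new service cost 120, saving 66.
Extra fixed cost: 10. Net change = 10 − 66 = -56.
(Totals: 217 → 161.)

Yes — net change −56 (cost falls by 56).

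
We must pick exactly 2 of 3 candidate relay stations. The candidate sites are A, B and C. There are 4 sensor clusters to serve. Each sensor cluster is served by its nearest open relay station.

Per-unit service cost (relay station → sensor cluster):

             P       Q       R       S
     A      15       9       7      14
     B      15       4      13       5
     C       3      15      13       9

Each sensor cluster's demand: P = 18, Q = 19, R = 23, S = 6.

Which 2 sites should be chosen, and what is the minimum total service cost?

Choose A and C; total service cost 440.

With exactly 2 open, each sensor cluster uses its cheapest among the chosen.
{A, C}: P→C 3·18=54, Q→A 9·19=171, R→A 7·23=161, S→C 9·6=54. Service cost 440.
{B, C}: service cost 459
{A, B}: service cost 537
Among all 3 size-2 choices, {A, C} is lowest.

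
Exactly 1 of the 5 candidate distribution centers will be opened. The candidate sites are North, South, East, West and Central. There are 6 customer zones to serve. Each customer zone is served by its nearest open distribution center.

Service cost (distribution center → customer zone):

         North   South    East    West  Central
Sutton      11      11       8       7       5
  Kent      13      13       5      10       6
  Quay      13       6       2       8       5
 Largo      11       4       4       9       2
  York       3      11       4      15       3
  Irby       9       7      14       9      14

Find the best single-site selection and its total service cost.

Choose Central only; total service cost 35.

With exactly 1 open, each customer zone uses its cheapest among the chosen.
{Central}: Sutton→Central 5, Kent→Central 6, Quay→Central 5, Largo→Central 2, York→Central 3, Irby→Central 14. Service cost 35.
{East}: service cost 37
{South}: service cost 52
Among all 5 size-1 choices, {Central} is lowest.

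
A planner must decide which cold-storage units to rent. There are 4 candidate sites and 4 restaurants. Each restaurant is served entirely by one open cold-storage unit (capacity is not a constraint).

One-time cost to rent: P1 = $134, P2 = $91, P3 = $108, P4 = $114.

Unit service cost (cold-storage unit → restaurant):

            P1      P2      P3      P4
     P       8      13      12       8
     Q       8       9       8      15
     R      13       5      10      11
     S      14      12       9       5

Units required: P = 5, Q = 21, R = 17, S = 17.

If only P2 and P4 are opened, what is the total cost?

Each restaurant is assigned to its cheapest site among the open ones.
{P2, P4}: P→P4 8·5=40, Q→P2 9·21=189, R→P2 5·17=85, S→P4 5·17=85. Service 399; fixed 205; total 604.

Total cost: 604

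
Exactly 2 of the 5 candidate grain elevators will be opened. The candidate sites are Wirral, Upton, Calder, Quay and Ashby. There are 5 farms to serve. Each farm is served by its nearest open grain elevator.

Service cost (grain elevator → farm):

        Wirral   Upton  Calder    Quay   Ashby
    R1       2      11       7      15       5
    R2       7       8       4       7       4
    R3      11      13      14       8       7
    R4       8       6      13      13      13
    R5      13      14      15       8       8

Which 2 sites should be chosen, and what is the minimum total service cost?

With exactly 2 open, each farm uses its cheapest among the chosen.
{Wirral, Ashby}: R1→Wirral 2, R2→Ashby 4, R3→Ashby 7, R4→Wirral 8, R5→Ashby 8. Service cost 29.
{Upton, Ashby}: service cost 30
{Wirral, Quay}: service cost 33
Among all 10 size-2 choices, {Wirral, Ashby} is lowest.

Choose Wirral and Ashby; total service cost 29.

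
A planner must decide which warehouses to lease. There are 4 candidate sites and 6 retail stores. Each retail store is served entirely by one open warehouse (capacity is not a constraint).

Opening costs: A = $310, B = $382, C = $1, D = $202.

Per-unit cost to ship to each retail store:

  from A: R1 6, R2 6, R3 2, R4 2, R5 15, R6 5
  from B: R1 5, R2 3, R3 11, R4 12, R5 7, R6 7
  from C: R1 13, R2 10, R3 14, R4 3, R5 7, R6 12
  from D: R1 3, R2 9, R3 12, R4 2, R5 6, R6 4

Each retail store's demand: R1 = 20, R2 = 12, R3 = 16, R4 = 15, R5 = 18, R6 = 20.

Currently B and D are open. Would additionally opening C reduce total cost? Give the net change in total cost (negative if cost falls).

Current service cost with {B, D}: 490.
Adding C: each retail store re-picks its cheapest; new service cost 490, saving 0.
Extra fixed cost: 1. Net change = 1 − 0 = 1.
(Totals: 1074 → 1075.)

No — net change +1 (cost rises by 1).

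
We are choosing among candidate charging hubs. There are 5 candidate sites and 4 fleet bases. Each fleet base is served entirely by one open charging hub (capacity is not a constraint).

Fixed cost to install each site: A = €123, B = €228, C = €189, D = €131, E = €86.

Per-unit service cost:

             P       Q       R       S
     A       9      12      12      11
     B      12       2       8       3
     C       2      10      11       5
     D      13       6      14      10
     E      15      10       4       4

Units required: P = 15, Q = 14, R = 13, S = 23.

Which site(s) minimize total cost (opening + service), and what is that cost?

Open C and E; minimum total cost 589.

For any fixed open set, each fleet base goes to its cheapest open site; total = fixed + service.
{C, E}: P→C 2·15=30, Q→C 10·14=140, R→E 4·13=52, S→E 4·23=92. Service 314; fixed 275; total 589.
{E}: service 509 + fixed 86 = 595
{B}: service 381 + fixed 228 = 609
{A, B, C, D, E}: P→C 2·15=30, Q→B 2·14=28, R→E 4·13=52, S→B 3·23=69. Service 179; fixed 757; total 936.
No other subset beats 589.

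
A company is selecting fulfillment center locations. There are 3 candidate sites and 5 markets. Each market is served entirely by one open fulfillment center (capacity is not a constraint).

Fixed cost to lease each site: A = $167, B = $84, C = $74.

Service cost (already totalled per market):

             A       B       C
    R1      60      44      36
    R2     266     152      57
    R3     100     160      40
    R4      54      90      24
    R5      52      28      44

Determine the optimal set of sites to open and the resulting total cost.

Open C only; minimum total cost 275.

For any fixed open set, each market goes to its cheapest open site; total = fixed + service.
{C}: R1→C 36, R2→C 57, R3→C 40, R4→C 24, R5→C 44. Service 201; fixed 74; total 275.
{B, C}: service 185 + fixed 158 = 343
{A, C}: service 201 + fixed 241 = 442
{A, B, C}: service 185 + fixed 325 = 510
No other subset beats 275.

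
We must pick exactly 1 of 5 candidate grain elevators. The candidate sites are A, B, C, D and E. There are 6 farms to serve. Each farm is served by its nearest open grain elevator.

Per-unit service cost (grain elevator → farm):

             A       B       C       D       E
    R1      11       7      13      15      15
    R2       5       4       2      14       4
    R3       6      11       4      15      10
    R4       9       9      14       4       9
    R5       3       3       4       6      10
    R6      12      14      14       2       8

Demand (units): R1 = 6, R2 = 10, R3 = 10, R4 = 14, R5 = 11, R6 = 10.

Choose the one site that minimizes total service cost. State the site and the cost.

With exactly 1 open, each farm uses its cheapest among the chosen.
{A}: R1→A 11·6=66, R2→A 5·10=50, R3→A 6·10=60, R4→A 9·14=126, R5→A 3·11=33, R6→A 12·10=120. Service cost 455.
{B}: service cost 491
{C}: service cost 518
Among all 5 size-1 choices, {A} is lowest.

Choose A only; total service cost 455.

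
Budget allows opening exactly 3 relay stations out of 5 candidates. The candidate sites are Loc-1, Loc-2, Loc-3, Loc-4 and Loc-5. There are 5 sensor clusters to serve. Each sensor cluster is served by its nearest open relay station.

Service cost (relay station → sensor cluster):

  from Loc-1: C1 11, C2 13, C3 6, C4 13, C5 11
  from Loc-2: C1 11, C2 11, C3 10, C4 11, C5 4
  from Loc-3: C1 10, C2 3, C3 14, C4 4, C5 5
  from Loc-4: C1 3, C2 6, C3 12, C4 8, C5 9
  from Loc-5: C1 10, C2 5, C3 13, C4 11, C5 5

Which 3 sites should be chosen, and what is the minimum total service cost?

Choose Loc-1, Loc-3 and Loc-4; total service cost 21.

With exactly 3 open, each sensor cluster uses its cheapest among the chosen.
{Loc-1, Loc-3, Loc-4}: C1→Loc-4 3, C2→Loc-3 3, C3→Loc-1 6, C4→Loc-3 4, C5→Loc-3 5. Service cost 21.
{Loc-2, Loc-3, Loc-4}: service cost 24
{Loc-1, Loc-2, Loc-3}: service cost 27
Among all 10 size-3 choices, {Loc-1, Loc-3, Loc-4} is lowest.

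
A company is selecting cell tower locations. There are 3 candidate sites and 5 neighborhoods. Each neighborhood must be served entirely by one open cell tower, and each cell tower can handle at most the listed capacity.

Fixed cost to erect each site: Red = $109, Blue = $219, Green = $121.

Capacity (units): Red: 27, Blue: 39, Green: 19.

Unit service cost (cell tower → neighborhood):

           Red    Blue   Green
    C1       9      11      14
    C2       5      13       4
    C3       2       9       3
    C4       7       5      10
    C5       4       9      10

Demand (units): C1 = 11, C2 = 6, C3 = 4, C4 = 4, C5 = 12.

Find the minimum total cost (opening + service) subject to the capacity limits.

Minimum total cost: 441

Open {Red, Green}: C1→Red 9·11=99, C2→Green 4·6=24, C3→Green 3·4=12, C4→Red 7·4=28, C5→Red 4·12=48.
Loads: Red carries 27/27, Green carries 10/19. Service 211; fixed 230; total 441.
Next best feasible plan costs 449.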